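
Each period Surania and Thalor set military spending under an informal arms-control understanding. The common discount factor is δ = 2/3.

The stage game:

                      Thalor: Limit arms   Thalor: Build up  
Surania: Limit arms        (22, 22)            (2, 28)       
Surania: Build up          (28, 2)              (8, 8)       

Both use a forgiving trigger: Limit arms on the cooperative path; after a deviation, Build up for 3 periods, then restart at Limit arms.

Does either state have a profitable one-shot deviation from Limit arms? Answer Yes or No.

No

IC: δ+…+δ^3 ≥ (28−22)/(22−8) = 3/7.
At δ = 2/3: partial sum = 1.4074 ≥ 0.4286. Cooperation sustainable.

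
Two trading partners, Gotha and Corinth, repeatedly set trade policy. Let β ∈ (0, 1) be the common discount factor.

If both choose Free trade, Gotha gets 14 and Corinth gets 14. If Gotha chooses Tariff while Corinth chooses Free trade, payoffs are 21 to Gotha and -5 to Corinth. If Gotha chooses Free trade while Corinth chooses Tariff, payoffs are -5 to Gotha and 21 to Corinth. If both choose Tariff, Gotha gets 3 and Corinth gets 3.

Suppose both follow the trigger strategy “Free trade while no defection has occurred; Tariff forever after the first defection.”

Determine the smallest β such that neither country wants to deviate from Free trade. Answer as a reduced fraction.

Under grim trigger the critical discount factor is (T−C)/(T−P) with T = 21, C = 14, P = 3.
β* = (21−14)/(21−3) = 7/18.

7/18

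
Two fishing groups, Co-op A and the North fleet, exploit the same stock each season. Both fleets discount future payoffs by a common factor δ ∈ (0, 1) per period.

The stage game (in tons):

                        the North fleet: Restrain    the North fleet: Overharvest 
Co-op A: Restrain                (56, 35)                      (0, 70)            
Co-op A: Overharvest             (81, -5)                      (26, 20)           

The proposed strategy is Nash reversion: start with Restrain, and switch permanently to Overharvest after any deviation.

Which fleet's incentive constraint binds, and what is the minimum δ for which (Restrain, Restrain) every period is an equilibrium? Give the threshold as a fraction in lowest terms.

the North fleet; δ ≥ 7/10

Co-op A's threshold: (81−56)/(81−26) = 5/11.
the North fleet's threshold: (70−35)/(70−20) = 7/10.
5/11 < 7/10, so the North fleet binds and δ* = 7/10.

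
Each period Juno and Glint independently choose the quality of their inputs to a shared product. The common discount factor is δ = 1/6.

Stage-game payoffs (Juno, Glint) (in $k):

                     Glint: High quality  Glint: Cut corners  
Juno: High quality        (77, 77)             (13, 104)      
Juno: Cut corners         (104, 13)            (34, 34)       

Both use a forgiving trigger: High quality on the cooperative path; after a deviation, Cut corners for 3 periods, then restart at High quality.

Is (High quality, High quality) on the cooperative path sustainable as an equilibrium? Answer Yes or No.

No

Comparing payoff streams over the 4 periods until play realigns: cooperate → 77(1+δ+…+δ^3); deviate → 104 + 34(δ+…+δ^3).
Cooperation is sustained iff (77−34)(δ+…+δ^3) ≥ 104−77.
δ+…+δ^3 = 1/6·(1−(1/6)^3)/(1−1/6) = 0.1991, and (104−77)/(77−34) = 0.6279.
0.1991 < 0.6279, so cooperation is not sustainable.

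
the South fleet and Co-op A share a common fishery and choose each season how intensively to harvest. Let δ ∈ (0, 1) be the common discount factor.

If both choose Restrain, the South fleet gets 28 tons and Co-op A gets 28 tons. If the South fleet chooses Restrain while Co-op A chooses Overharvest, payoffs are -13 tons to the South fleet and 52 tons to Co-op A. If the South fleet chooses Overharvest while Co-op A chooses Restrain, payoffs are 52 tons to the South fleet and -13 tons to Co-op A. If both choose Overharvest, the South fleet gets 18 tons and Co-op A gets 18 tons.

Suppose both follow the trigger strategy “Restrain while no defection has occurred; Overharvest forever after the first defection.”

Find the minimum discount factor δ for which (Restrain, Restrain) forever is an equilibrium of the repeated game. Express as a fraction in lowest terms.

One-period gain from deviating is 52 − 28 = 24. The loss is 28 − 18 = 10 in every subsequent period, with present value 10·δ/(1−δ).
Deviation is unprofitable when 10·δ/(1−δ) ≥ 24, i.e. δ/(1−δ) ≥ 12/5.
Equivalently δ ≥ 24/(24+10) = 12/17.

12/17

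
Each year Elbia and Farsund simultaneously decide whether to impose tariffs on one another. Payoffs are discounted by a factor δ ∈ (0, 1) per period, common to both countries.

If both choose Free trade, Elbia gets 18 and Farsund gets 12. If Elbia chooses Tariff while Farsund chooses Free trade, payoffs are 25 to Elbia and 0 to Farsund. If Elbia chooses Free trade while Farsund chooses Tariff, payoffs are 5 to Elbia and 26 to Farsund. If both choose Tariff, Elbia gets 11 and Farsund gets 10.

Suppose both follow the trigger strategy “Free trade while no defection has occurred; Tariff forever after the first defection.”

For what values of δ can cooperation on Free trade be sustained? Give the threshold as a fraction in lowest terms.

Elbia: cooperation gives 18 each period; deviation gives 25 once then 11 forever.
  18/(1−δ) ≥ 25 + 11δ/(1−δ) ⇒ δ ≥ 7/14 = 1/2.
Farsund: cooperation gives 12 each period; deviation gives 26 once then 10 forever.
  δ ≥ 14/16 = 7/8.
Both must hold, so the binding constraint is Farsund's: δ ≥ 7/8.

7/8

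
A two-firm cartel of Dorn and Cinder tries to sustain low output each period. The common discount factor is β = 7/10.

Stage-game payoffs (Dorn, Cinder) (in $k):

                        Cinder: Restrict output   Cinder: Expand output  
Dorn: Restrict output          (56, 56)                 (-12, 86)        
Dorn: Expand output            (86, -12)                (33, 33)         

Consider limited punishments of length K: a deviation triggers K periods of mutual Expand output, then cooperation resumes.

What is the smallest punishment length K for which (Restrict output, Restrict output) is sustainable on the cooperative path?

3

IC: β(1−β^K)/(1−β) ≥ (86−56)/(56−33) = 30/23.
With β = 7/10: need 1 − β^K ≥ 30/23·(1−7/10)/(7/10), i.e. β^K ≤ 0.4410.
Since (7/10)^2 = 0.4900 and (7/10)^3 = 0.3430, the smallest such K is 3.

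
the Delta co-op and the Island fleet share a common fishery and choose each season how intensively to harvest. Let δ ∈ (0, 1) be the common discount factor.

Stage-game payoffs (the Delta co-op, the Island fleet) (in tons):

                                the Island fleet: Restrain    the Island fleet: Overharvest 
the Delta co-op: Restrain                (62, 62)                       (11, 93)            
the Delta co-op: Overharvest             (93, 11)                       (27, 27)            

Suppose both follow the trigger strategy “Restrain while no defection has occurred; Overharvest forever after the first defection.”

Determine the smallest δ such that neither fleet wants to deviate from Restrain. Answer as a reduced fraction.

Under grim trigger the critical discount factor is (T−C)/(T−P) with T = 93, C = 62, P = 27.
δ* = (93−62)/(93−27) = 31/66.

31/66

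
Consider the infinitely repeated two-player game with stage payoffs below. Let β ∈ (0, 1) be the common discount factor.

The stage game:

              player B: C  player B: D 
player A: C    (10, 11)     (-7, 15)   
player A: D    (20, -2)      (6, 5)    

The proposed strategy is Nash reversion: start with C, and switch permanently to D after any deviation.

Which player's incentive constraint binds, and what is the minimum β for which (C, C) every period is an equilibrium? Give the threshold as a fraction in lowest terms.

player A; β ≥ 5/7

player A's threshold: (20−10)/(20−6) = 5/7.
player B's threshold: (15−11)/(15−5) = 2/5.
5/7 > 2/5, so player A binds and β* = 5/7.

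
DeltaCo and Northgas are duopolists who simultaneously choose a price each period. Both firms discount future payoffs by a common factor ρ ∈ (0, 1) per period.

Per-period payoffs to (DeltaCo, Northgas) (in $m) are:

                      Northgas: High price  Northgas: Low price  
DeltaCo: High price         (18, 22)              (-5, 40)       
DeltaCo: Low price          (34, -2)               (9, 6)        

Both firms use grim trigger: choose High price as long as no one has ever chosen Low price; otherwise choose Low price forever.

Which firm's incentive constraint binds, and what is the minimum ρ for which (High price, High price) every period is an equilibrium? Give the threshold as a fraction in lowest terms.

DeltaCo: cooperation gives 18 each period; deviation gives 34 once then 9 forever.
  18/(1−ρ) ≥ 34 + 9ρ/(1−ρ) ⇒ ρ ≥ 16/25.
Northgas: cooperation gives 22 each period; deviation gives 40 once then 6 forever.
  ρ ≥ 18/34 = 9/17.
Both must hold, so the binding constraint is DeltaCo's: ρ ≥ 16/25.

DeltaCo; ρ ≥ 16/25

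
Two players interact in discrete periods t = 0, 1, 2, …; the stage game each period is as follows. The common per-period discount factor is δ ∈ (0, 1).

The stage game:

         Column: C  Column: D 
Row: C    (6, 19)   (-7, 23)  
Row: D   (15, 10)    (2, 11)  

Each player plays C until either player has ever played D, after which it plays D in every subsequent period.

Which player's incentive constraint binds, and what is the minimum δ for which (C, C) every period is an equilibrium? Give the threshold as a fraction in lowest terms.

Row; δ ≥ 9/13

Row: cooperation gives 6 each period; deviation gives 15 once then 2 forever.
  6/(1−δ) ≥ 15 + 2δ/(1−δ) ⇒ δ ≥ 9/13.
Column: cooperation gives 19 each period; deviation gives 23 once then 11 forever.
  δ ≥ 4/12 = 1/3.
Both must hold, so the binding constraint is Row's: δ ≥ 9/13.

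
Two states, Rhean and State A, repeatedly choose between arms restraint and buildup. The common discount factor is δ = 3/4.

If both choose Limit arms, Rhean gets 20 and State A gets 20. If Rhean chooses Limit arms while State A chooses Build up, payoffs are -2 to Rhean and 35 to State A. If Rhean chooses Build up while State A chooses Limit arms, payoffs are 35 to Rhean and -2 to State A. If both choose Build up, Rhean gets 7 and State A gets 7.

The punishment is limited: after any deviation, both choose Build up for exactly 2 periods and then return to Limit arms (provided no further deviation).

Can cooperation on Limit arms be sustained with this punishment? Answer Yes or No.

Yes

IC: δ+…+δ^2 ≥ (35−20)/(20−7) = 15/13.
At δ = 3/4: partial sum = 1.3125 ≥ 1.1538. Cooperation sustainable.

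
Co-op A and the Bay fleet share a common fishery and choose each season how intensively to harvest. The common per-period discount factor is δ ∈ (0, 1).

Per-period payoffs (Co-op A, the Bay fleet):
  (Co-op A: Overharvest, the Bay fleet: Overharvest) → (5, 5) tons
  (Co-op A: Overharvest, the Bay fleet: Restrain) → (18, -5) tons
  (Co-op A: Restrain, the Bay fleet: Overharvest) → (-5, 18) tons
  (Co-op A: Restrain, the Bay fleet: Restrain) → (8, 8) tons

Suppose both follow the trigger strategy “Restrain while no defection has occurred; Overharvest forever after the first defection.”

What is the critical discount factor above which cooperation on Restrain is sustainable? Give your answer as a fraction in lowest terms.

10/13

One-period gain from deviating is 18 − 8 = 10. The loss is 8 − 5 = 3 in every subsequent period, with present value 3·δ/(1−δ).
Deviation is unprofitable when 3·δ/(1−δ) ≥ 10, i.e. δ/(1−δ) ≥ 10/3.
Equivalently δ ≥ 10/(10+3) = 10/13.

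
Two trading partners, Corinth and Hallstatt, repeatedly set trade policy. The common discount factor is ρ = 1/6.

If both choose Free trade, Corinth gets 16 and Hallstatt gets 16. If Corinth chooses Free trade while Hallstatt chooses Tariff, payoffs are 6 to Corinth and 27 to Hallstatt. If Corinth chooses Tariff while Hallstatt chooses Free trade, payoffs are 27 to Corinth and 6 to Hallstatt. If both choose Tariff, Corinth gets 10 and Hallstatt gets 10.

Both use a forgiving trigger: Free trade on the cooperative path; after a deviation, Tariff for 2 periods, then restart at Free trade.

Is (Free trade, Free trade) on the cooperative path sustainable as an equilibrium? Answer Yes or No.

Comparing payoff streams over the 3 periods until play realigns: cooperate → 16(1+ρ+…+ρ^2); deviate → 27 + 10(ρ+…+ρ^2).
Cooperation is sustained iff (16−10)(ρ+…+ρ^2) ≥ 27−16.
ρ+…+ρ^2 = 1/6·(1−(1/6)^2)/(1−1/6) = 0.1944, and (27−16)/(16−10) = 1.8333.
0.1944 < 1.8333, so cooperation is not sustainable.

No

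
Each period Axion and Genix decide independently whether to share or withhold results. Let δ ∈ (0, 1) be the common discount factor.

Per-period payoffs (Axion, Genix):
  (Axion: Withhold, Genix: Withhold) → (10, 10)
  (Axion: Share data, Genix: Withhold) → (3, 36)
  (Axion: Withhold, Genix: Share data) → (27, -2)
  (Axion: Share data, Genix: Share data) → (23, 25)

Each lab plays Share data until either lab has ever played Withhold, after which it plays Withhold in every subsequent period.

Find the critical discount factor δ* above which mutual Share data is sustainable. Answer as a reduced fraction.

11/26

Axion's threshold: (27−23)/(27−10) = 4/17.
Genix's threshold: (36−25)/(36−10) = 11/26.
4/17 < 11/26, so Genix binds and δ* = 11/26.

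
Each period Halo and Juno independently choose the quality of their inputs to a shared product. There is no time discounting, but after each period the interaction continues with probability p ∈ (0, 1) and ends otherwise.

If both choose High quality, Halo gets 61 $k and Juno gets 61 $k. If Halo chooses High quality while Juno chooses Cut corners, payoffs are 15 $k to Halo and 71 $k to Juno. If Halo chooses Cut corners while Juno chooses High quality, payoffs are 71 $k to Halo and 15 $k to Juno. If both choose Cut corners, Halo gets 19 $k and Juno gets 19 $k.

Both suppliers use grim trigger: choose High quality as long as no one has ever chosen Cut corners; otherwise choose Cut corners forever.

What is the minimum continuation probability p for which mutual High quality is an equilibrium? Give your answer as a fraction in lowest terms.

Expected cooperation value is 61 + p·61 + p²·61 + … = 61/(1−p); deviation gives 71 + p·19/(1−p).
61 ≥ 71(1−p) + 19p ⇒ 52p ≥ 10 ⇒ p ≥ 10/52 = 5/26.

5/26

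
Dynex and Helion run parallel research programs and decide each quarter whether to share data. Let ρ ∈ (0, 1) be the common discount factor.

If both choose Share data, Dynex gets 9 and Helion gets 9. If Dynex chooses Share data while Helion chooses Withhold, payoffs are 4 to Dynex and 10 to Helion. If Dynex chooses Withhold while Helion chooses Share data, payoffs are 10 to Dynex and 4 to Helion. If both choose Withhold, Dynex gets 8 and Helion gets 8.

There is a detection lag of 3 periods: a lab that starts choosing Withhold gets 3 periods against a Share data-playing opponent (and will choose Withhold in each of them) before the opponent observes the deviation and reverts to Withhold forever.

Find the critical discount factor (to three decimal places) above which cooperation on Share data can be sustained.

0.794

Deviating for the 3 undetected periods gains 10−9 = 1 per period over cooperation, then loses 9−8 = 1 per period forever once punishment starts.
Gain: 1(1 + ρ + … + ρ^2); loss: 1·ρ^3/(1−ρ).
No profitable deviation ⇔ 1(1−ρ^3) ≤ 1·ρ^3, i.e. ρ^3 ≥ 1/(1+1) = 1/2.
Hence ρ ≥ (1/2)^(1/3) ≈ 0.794.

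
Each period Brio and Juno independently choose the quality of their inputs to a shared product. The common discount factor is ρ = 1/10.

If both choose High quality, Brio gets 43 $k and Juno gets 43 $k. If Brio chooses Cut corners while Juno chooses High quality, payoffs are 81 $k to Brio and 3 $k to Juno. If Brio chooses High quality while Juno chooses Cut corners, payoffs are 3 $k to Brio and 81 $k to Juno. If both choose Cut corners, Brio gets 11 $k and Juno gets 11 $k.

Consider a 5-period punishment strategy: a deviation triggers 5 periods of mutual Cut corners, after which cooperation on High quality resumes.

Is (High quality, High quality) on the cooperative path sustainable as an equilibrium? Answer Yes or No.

A one-shot deviation gives 81 now, then 11 for 5 periods, then back to 43.
Gain from deviating: (81−43) today; loss: (43−11) in each of the next 5 periods.
No-deviation condition: (43−11)(ρ+…+ρ^5) ≥ 81−43, i.e. ρ+…+ρ^5 ≥ 19/16.
At ρ = 1/10: ρ+…+ρ^5 = 0.1111 < 1.1875.
So cooperation is not sustainable.

No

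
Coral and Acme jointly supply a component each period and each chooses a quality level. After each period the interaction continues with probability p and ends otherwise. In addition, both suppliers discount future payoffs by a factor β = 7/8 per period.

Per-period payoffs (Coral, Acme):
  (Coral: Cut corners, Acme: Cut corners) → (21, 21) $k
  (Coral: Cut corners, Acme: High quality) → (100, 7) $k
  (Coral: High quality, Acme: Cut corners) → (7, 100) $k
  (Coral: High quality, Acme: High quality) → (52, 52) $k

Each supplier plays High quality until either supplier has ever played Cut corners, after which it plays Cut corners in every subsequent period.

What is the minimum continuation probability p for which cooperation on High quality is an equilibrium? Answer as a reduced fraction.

384/553

Expected continuation weight on next period's payoff is β·p = 7/8·p, which plays the role of the discount factor.
Cooperation requires 7/8·p ≥ (100−52)/(100−21) = 48/79, hence p ≥ 384/553.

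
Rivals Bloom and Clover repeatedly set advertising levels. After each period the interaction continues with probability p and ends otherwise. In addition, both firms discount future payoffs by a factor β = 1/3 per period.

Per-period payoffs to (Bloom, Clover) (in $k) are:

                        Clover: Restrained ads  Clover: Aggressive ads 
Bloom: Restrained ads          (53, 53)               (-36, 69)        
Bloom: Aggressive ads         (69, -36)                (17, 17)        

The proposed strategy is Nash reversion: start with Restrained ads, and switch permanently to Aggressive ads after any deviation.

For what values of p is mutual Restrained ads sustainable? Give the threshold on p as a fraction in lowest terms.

12/13

Expected continuation weight on next period's payoff is β·p = 1/3·p, which plays the role of the discount factor.
Cooperation requires 1/3·p ≥ (69−53)/(69−17) = 4/13, hence p ≥ 12/13.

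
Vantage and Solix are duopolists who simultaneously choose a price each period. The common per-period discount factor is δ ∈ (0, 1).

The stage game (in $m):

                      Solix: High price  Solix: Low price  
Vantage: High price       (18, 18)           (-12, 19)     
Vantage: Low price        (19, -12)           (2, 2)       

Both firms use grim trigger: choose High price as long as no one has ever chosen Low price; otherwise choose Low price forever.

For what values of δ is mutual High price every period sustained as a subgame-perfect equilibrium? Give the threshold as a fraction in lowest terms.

Under grim trigger the critical discount factor is (T−C)/(T−P) with T = 19, C = 18, P = 2.
δ* = (19−18)/(19−2) = 1/17.

1/17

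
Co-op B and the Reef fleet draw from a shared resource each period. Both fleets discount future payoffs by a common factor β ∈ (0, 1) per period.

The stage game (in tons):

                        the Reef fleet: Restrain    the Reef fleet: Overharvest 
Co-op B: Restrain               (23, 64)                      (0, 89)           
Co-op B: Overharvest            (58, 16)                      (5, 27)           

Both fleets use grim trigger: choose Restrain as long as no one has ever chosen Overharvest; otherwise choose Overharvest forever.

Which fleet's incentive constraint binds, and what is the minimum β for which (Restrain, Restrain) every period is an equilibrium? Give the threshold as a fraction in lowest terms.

For Co-op B: deviation gain 58−23 = 35, per-period punishment loss 23−5 = 18. IC gives β ≥ 35/53.
For the Reef fleet: gain 25, loss 37 per period, so β ≥ 25/62.
The tighter constraint is Co-op B's, so cooperation needs β ≥ 35/53.

Co-op B; β ≥ 35/53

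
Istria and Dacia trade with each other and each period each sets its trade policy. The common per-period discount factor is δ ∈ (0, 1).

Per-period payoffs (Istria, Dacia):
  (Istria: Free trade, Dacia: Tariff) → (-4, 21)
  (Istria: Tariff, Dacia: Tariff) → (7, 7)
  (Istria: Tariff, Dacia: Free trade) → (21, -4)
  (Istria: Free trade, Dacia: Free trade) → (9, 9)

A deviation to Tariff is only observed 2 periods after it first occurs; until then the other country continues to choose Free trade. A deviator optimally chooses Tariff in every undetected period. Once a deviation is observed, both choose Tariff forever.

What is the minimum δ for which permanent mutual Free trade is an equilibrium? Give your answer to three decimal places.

0.926

The best deviation is to choose Tariff for all 2 undetected periods, earning 21 each, then 7 forever once detected.
Deviation value: 21(1−δ^2)/(1−δ) + 7δ^2/(1−δ); cooperation value: 9/(1−δ).
IC: 9 ≥ 21(1−δ^2) + 7δ^2 = 21 − 14δ^2.
So δ^2 ≥ 12/14 = 6/7, giving δ ≥ (6/7)^(1/2) ≈ 0.926.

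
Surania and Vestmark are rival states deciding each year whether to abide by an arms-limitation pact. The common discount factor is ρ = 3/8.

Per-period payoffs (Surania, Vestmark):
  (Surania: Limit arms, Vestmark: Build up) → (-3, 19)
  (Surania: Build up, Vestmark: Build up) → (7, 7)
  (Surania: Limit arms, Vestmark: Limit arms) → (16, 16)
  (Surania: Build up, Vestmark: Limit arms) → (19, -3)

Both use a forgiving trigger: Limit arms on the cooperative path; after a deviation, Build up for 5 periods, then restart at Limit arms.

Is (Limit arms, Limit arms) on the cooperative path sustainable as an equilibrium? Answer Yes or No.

A one-shot deviation gives 19 now, then 7 for 5 periods, then back to 16.
Gain from deviating: (19−16) today; loss: (16−7) in each of the next 5 periods.
No-deviation condition: (16−7)(ρ+…+ρ^5) ≥ 19−16, i.e. ρ+…+ρ^5 ≥ 1/3.
At ρ = 3/8: ρ+…+ρ^5 = 0.5956 ≥ 0.3333.
So cooperation is sustainable.

Yes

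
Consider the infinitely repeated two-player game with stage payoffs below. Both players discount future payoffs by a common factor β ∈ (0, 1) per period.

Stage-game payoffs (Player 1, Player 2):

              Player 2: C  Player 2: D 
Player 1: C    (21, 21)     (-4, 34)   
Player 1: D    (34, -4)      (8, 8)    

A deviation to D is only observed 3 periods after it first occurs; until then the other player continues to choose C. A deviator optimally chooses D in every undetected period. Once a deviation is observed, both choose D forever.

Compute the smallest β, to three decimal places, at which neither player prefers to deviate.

0.794

A deviator earns 34 for 3 periods, then 8 forever; cooperating earns 21 forever. Multiplying the IC by (1−β):
21 ≥ 34(1−β^3) + 8β^3, so 26·β^3 ≥ 13 and β^3 ≥ 1/2.
β ≥ (1/2)^(1/3) ≈ 0.794.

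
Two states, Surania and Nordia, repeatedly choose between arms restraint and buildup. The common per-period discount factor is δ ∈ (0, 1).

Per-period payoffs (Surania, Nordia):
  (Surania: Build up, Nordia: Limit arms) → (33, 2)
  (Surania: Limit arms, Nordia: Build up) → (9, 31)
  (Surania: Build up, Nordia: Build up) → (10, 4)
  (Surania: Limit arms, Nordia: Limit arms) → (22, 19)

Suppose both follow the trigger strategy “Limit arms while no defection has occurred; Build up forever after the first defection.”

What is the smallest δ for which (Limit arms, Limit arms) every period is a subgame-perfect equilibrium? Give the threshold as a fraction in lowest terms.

Surania's threshold: (33−22)/(33−10) = 11/23.
Nordia's threshold: (31−19)/(31−4) = 4/9.
11/23 > 4/9, so Surania binds and δ* = 11/23.

11/23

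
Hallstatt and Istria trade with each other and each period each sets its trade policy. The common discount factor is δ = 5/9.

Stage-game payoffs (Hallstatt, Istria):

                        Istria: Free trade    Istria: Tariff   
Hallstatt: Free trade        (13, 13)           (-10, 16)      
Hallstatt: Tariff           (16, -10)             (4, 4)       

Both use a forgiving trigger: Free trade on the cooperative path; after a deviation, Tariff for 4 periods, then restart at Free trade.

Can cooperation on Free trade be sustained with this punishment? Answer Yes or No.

Yes

A one-shot deviation gives 16 now, then 4 for 4 periods, then back to 13.
Gain from deviating: (16−13) today; loss: (13−4) in each of the next 4 periods.
No-deviation condition: (13−4)(δ+…+δ^4) ≥ 16−13, i.e. δ+…+δ^4 ≥ 1/3.
At δ = 5/9: δ+…+δ^4 = 1.1309 ≥ 0.3333.
So cooperation is sustainable.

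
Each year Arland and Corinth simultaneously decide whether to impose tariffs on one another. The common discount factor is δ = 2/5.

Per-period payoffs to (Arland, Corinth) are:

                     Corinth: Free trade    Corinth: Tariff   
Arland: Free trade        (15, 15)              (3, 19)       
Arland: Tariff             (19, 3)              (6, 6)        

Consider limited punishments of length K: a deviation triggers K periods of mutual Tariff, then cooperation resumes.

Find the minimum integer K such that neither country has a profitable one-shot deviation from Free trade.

No profitable deviation requires (15−6)(δ+…+δ^K) ≥ 19−15, i.e. δ+…+δ^K ≥ 4/9 ≈ 0.4444.
With δ = 2/5, the partial sums are K=1: 0.4000, K=2: 0.5600.
K = 2 is the first length at which the sum reaches 0.4444.

2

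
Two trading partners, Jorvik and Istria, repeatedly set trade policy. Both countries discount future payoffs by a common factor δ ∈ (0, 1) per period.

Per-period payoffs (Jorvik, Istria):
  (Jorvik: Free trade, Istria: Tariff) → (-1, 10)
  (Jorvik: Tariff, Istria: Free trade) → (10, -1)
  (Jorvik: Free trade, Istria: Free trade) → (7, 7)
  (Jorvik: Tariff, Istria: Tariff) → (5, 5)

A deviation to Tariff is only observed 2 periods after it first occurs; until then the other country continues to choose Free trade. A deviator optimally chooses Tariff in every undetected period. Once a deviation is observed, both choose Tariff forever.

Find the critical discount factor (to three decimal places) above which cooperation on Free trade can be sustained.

The best deviation is to choose Tariff for all 2 undetected periods, earning 10 each, then 5 forever once detected.
Deviation value: 10(1−δ^2)/(1−δ) + 5δ^2/(1−δ); cooperation value: 7/(1−δ).
IC: 7 ≥ 10(1−δ^2) + 5δ^2 = 10 − 5δ^2.
So δ^2 ≥ 3/5, giving δ ≥ (3/5)^(1/2) ≈ 0.775.

0.775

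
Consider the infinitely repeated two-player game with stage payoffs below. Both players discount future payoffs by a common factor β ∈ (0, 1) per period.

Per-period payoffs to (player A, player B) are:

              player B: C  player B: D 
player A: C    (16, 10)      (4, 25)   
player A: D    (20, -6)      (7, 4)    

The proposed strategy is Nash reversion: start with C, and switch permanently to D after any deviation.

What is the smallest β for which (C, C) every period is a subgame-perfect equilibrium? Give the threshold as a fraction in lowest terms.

5/7

player A: cooperation gives 16 each period; deviation gives 20 once then 7 forever.
  16/(1−β) ≥ 20 + 7β/(1−β) ⇒ β ≥ 4/13.
player B: cooperation gives 10 each period; deviation gives 25 once then 4 forever.
  β ≥ 15/21 = 5/7.
Both must hold, so the binding constraint is player B's: β ≥ 5/7.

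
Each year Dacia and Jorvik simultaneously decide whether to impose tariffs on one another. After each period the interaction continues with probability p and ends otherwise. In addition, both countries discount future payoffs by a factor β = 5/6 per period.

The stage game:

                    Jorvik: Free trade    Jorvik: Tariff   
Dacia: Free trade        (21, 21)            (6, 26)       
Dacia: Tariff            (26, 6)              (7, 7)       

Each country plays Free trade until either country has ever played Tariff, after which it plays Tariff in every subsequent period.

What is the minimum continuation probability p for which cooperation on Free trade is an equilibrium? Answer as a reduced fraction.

Expected continuation weight on next period's payoff is β·p = 5/6·p, which plays the role of the discount factor.
Cooperation requires 5/6·p ≥ (26−21)/(26−7) = 5/19, hence p ≥ 6/19.

6/19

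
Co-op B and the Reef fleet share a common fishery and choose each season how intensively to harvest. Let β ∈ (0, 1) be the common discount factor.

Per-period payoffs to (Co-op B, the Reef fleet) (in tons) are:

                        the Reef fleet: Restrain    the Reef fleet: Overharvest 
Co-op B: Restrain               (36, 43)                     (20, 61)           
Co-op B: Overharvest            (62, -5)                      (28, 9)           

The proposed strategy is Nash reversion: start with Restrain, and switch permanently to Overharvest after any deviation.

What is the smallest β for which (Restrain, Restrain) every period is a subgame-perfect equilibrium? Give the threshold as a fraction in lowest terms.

Co-op B's threshold: (62−36)/(62−28) = 13/17.
the Reef fleet's threshold: (61−43)/(61−9) = 9/26.
13/17 > 9/26, so Co-op B binds and β* = 13/17.

13/17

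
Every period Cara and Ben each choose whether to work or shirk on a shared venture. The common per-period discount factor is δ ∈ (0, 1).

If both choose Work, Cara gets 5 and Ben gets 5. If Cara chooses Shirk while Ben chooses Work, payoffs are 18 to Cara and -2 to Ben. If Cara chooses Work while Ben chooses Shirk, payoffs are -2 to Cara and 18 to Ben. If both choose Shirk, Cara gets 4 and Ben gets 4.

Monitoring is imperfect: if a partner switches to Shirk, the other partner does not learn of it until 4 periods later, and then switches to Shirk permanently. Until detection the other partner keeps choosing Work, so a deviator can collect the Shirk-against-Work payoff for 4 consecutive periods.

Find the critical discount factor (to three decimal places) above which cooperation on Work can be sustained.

0.982

A deviator earns 18 for 4 periods, then 4 forever; cooperating earns 5 forever. Multiplying the IC by (1−δ):
5 ≥ 18(1−δ^4) + 4δ^4, so 14·δ^4 ≥ 13 and δ^4 ≥ 13/14.
δ ≥ (13/14)^(1/4) ≈ 0.982.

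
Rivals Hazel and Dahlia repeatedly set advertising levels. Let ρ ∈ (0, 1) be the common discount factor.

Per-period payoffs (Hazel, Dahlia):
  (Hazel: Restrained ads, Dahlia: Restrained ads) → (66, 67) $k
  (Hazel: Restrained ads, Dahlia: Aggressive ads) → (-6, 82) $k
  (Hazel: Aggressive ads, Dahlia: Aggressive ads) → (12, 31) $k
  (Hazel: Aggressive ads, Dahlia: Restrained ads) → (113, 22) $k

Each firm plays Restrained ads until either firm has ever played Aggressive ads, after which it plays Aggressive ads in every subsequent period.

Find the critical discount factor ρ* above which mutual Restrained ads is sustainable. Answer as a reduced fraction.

Hazel: cooperation gives 66 each period; deviation gives 113 once then 12 forever.
  66/(1−ρ) ≥ 113 + 12ρ/(1−ρ) ⇒ ρ ≥ 47/101.
Dahlia: cooperation gives 67 each period; deviation gives 82 once then 31 forever.
  ρ ≥ 15/51 = 5/17.
Both must hold, so the binding constraint is Hazel's: ρ ≥ 47/101.

47/101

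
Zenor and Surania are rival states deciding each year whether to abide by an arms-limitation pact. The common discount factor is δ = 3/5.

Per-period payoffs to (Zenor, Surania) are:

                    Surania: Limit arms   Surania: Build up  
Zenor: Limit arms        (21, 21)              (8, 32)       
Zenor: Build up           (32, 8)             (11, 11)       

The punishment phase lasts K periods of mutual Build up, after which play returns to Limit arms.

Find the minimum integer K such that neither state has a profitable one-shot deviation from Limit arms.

IC: δ(1−δ^K)/(1−δ) ≥ (32−21)/(21−11) = 11/10.
With δ = 3/5: need 1 − δ^K ≥ 11/10·(1−3/5)/(3/5), i.e. δ^K ≤ 0.2667.
Since (3/5)^2 = 0.3600 and (3/5)^3 = 0.2160, the smallest such K is 3.

3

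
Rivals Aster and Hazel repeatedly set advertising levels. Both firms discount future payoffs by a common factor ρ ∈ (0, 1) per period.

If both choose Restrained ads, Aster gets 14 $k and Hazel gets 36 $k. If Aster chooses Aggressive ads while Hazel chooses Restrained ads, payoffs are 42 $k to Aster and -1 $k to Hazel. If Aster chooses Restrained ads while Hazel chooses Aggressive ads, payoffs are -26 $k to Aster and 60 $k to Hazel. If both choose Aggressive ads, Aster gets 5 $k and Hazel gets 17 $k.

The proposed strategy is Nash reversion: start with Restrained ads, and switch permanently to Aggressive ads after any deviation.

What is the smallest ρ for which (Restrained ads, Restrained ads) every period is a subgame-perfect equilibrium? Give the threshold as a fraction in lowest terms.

For Aster: deviation gain 42−14 = 28, per-period punishment loss 14−5 = 9. IC gives ρ ≥ 28/37.
For Hazel: gain 24, loss 19 per period, so ρ ≥ 24/43.
The tighter constraint is Aster's, so cooperation needs ρ ≥ 28/37.

28/37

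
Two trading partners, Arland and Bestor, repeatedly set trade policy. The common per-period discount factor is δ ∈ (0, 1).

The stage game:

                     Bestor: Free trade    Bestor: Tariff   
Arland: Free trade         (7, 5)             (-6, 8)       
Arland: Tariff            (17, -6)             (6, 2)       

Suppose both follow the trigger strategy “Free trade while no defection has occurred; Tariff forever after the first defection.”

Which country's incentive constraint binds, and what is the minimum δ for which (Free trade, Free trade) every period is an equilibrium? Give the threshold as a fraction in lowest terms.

Arland; δ ≥ 10/11

For Arland: deviation gain 17−7 = 10, per-period punishment loss 7−6 = 1. IC gives δ ≥ 10/11.
For Bestor: gain 3, loss 3 per period, so δ ≥ 3/6 = 1/2.
The tighter constraint is Arland's, so cooperation needs δ ≥ 10/11.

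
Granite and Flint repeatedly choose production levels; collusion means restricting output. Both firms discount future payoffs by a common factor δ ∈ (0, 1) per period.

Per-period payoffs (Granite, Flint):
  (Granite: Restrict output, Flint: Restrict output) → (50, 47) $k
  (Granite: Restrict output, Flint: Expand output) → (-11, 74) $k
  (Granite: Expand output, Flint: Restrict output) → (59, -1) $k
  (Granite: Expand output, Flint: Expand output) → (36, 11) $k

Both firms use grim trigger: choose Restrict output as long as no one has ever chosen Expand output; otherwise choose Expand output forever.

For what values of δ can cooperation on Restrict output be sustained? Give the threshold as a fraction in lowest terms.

3/7

For Granite: deviation gain 59−50 = 9, per-period punishment loss 50−36 = 14. IC gives δ ≥ 9/23.
For Flint: gain 27, loss 36 per period, so δ ≥ 27/63 = 3/7.
The tighter constraint is Flint's, so cooperation needs δ ≥ 3/7.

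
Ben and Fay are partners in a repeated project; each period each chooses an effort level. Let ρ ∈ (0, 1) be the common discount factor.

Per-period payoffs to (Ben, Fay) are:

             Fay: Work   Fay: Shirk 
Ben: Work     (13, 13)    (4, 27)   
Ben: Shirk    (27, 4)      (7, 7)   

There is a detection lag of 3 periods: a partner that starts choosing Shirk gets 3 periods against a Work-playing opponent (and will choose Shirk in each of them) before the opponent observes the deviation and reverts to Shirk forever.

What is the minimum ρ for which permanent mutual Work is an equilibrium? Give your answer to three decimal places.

A deviator earns 27 for 3 periods, then 7 forever; cooperating earns 13 forever. Multiplying the IC by (1−ρ):
13 ≥ 27(1−ρ^3) + 7ρ^3, so 20·ρ^3 ≥ 14 and ρ^3 ≥ 7/10.
ρ ≥ (7/10)^(1/3) ≈ 0.888.

0.888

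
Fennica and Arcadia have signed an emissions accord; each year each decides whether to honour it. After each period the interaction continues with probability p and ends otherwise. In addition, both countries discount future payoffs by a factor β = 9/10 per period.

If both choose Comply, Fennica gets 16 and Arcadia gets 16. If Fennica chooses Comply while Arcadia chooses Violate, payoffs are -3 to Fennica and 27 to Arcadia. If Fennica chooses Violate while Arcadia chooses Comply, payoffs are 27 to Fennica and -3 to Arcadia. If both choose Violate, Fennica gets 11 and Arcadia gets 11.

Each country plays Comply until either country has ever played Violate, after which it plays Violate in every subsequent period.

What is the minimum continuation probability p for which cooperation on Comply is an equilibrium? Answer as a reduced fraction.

55/72

With continuation probability p and discount β, the effective per-period discount factor is βp.
Grim-trigger IC: βp ≥ (27−16)/(27−11) = 11/16.
So p ≥ (11/16)/(9/10) = 55/72.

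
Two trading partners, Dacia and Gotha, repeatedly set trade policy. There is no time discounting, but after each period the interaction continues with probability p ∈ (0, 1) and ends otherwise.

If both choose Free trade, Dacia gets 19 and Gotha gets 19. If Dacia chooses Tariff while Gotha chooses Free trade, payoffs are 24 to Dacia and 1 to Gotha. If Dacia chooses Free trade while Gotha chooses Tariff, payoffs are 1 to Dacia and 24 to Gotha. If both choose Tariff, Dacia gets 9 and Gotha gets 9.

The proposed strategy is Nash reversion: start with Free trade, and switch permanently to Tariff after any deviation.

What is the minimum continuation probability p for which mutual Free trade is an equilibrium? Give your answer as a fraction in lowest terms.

With no time discounting, the continuation probability p plays the role of the discount factor.
Grim-trigger IC: 19/(1−p) ≥ 24 + 9p/(1−p) ⇒ p ≥ (24−19)/(24−9) = 1/3.

1/3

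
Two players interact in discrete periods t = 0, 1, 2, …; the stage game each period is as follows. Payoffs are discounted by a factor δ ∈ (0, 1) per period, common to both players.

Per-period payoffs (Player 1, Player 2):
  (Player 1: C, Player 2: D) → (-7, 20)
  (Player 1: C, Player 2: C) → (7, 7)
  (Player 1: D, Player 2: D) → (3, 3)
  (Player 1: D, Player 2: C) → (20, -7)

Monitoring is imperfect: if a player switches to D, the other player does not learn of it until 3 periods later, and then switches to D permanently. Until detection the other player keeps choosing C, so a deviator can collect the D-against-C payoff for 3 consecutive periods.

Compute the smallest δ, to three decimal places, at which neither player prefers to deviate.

0.914

Deviating for the 3 undetected periods gains 20−7 = 13 per period over cooperation, then loses 7−3 = 4 per period forever once punishment starts.
Gain: 13(1 + δ + … + δ^2); loss: 4·δ^3/(1−δ).
No profitable deviation ⇔ 13(1−δ^3) ≤ 4·δ^3, i.e. δ^3 ≥ 13/(13+4) = 13/17.
Hence δ ≥ (13/17)^(1/3) ≈ 0.914.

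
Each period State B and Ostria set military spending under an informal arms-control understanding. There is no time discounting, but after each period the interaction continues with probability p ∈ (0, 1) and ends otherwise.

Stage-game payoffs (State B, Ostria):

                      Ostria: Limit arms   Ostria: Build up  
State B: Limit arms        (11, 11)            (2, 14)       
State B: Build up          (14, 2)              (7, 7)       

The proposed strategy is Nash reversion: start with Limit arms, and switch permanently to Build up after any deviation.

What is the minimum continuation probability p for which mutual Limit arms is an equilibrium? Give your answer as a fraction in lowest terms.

3/7

Expected cooperation value is 11 + p·11 + p²·11 + … = 11/(1−p); deviation gives 14 + p·7/(1−p).
11 ≥ 14(1−p) + 7p ⇒ 7p ≥ 3 ⇒ p ≥ 3/7.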